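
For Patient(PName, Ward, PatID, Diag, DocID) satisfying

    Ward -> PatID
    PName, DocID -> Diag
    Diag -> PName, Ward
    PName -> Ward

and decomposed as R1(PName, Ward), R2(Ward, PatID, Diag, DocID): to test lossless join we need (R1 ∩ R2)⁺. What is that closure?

Ward, PatID

R1 ∩ R2 = {Ward}.
Ward → PatID applies, adding PatID
Closure: {Ward, PatID}.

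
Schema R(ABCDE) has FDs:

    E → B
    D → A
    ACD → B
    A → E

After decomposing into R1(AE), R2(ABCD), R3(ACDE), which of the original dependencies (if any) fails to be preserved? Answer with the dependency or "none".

E → B

Check E → B: no single fragment contains all of {BE}, and the restricted closure of {E} across the fragments never reaches {B}.
D → A is preserved.
ACD → B is preserved.
A → E is preserved.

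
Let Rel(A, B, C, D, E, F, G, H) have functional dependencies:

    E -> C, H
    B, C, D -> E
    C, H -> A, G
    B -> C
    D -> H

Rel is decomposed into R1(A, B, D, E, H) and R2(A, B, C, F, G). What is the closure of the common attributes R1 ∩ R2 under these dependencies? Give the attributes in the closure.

R1 ∩ R2 = {A, B}.
B → C applies, adding C
Closure: {A, B, C}.

A, B, C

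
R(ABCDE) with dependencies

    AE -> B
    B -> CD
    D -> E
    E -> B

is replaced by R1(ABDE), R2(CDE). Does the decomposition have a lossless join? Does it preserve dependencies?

lossless and dependency-preserving

Lossless test: (DE)⁺ = {BCDE}, which contains all of one fragment — lossless.
Dependency preservation: B → CD is not contained in any single fragment, but the restricted closure of its left-hand side across the fragments still reaches the right-hand side; the remaining FDs each lie inside some fragment. All dependencies are preserved.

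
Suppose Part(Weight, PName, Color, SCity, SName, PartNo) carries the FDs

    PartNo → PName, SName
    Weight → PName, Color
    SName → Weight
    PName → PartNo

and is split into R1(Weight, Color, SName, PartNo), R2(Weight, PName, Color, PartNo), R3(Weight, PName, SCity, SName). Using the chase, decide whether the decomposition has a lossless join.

Yes

Chase test. Columns are Weight, PName, Color, SCity, SName, PartNo; row i has aⱼ where attribute j ∈ Ri, else bᵢⱼ.
Initial tableau (one row per fragment):
  row 1: a1 b12 a3 b14 a5 a6
  row 2: a1 a2 a3 b24 b25 a6
  row 3: a1 a2 b33 a4 a5 b36
Rows 1 and 2 agree on PartNo; apply PartNo→PName, SName and equate their PName, SName entries.
Rows 1 and 3 agree on Weight; apply Weight→PName, Color and equate their PName, Color entries.
Rows 1 and 3 agree on PName; apply PName→PartNo and equate their PartNo entries.
Row 3 is now all distinguished symbols — the join is lossless.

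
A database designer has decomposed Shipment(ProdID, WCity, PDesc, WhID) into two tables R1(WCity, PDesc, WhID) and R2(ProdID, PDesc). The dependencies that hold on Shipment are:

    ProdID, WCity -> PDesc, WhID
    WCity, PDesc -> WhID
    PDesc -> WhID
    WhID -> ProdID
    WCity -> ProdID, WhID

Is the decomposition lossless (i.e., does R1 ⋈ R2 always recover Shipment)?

Common attributes: R1 ∩ R2 = {PDesc}.
Closure of {PDesc}: PDesc → WhID applies, adding WhID; WhID → ProdID applies, adding ProdID. So (PDesc)⁺ = {ProdID, PDesc, WhID}.
This closure contains every attribute of R2, so R1 ∩ R2 → R2. The join is lossless.

Yes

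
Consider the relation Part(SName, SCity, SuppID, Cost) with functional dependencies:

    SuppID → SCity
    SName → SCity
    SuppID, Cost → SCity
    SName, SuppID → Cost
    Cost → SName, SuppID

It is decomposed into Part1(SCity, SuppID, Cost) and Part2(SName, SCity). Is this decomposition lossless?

Common attributes: Part1 ∩ Part2 = {SCity}.
No dependency enlarges {SCity}, so (SCity)⁺ = {SCity}.
The closure contains neither all of Part1 = {SCity, SuppID, Cost} nor all of Part2 = {SName, SCity}, so the common attributes are not a superkey of either fragment. The join is lossy.

No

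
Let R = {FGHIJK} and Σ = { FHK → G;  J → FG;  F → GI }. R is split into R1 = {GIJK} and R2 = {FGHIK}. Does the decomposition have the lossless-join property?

No

Common attributes: R1 ∩ R2 = {GIK}.
No dependency enlarges {GIK}, so (GIK)⁺ = {GIK}.
The closure contains neither all of R1 = {GIJK} nor all of R2 = {FGHIK}, so the common attributes are not a superkey of either fragment. The join is lossy.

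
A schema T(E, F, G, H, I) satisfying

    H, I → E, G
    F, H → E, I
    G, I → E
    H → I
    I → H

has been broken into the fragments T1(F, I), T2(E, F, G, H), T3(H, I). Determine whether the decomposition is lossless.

Chase test. Columns are E, F, G, H, I; row i has aⱼ where attribute j ∈ Ti, else bᵢⱼ.
Initial tableau (one row per fragment):
  row 1: b11 a2 b13 b14 a5
  row 2: a1 a2 a3 a4 b25
  row 3: b31 b32 b33 a4 a5
Rows 2 and 3 agree on H; apply H→I and equate their I entries.
Rows 1 and 2 agree on I; apply I→H and equate their H entries.
Rows 1 and 2 agree on H, I; apply H, I→E, G and equate their E, G entries.
Rows 1 and 3 agree on H, I; apply H, I→E, G and equate their E, G entries.
Row 1 is now all distinguished symbols — the join is lossless.

Yes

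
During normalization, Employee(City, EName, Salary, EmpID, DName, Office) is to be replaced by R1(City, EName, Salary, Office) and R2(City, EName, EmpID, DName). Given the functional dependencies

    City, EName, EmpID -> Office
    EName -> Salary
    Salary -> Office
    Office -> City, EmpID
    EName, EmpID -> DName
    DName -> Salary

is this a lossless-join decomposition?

Common attributes: R1 ∩ R2 = {City, EName}.
Closure of {City, EName}: EName → Salary applies, adding Salary; Salary → Office applies, adding Office; Office → City, EmpID applies, adding EmpID; EName, EmpID → DName applies, adding DName. So (City, EName)⁺ = {City, EName, Salary, EmpID, DName, Office}.
This closure contains every attribute of R1, so R1 ∩ R2 → R1. The join is lossless.

Yes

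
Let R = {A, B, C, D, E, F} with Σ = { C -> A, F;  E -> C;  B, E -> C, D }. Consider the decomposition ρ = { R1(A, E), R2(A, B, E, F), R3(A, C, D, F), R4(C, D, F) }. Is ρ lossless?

Chase test. Columns are A, B, C, D, E, F; row i has aⱼ where attribute j ∈ Ri, else bᵢⱼ.
Initial tableau (one row per fragment):
  row 1: a1 b12 b13 b14 a5 b16
  row 2: a1 a2 b23 b24 a5 a6
  row 3: a1 b32 a3 a4 b35 a6
  row 4: b41 b42 a3 a4 b45 a6
Rows 3 and 4 agree on C; apply C→A, F and equate their A, F entries.
Rows 1 and 2 agree on E; apply E→C and equate their C entries.
Rows 1 and 2 agree on C; apply C→A, F and equate their A, F entries.
No row becomes fully distinguished — the join is lossy.

No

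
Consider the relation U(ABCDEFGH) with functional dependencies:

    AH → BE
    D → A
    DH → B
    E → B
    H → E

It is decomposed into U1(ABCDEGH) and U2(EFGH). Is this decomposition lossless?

Common attributes: U1 ∩ U2 = {EGH}.
Closure of {EGH}: E → B applies, adding B. So (EGH)⁺ = {BEGH}.
The closure contains neither all of U1 = {ABCDEGH} nor all of U2 = {EFGH}, so the common attributes are not a superkey of either fragment. The join is lossy.

No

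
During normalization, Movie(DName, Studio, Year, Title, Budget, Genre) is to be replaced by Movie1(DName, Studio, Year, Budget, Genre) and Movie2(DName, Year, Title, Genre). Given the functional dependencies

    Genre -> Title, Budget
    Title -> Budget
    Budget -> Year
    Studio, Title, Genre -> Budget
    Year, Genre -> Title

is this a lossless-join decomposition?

Yes

Common attributes: Movie1 ∩ Movie2 = {DName, Year, Genre}.
Closure of {DName, Year, Genre}: Genre → Title, Budget applies, adding Title, Budget. So (DName, Year, Genre)⁺ = {DName, Year, Title, Budget, Genre}.
This closure contains every attribute of Movie2, so Movie1 ∩ Movie2 → Movie2. The join is lossless.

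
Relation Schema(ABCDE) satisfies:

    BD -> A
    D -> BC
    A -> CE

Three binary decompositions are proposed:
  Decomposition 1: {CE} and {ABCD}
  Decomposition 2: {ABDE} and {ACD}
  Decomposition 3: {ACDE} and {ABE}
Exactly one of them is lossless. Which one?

Decomposition 2

Decomposition 1: common = {C}, closure = {C} → lossy.
Decomposition 2: common = {AD}, closure = {ABCDE} → lossless.
Decomposition 3: common = {AE}, closure = {ACE} → lossy.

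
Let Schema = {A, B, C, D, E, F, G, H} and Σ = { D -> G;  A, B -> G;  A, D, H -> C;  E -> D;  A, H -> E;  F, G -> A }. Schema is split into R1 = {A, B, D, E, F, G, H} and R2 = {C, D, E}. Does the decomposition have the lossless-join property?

No

Common attributes: R1 ∩ R2 = {D, E}.
Closure of {D, E}: D → G applies, adding G. So (D, E)⁺ = {D, E, G}.
The closure contains neither all of R1 = {A, B, D, E, F, G, H} nor all of R2 = {C, D, E}, so the common attributes are not a superkey of either fragment. The join is lossy.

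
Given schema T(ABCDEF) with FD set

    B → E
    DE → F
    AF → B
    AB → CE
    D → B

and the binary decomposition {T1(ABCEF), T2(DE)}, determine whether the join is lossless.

No

Common attributes: T1 ∩ T2 = {E}.
No dependency enlarges {E}, so (E)⁺ = {E}.
The closure contains neither all of T1 = {ABCEF} nor all of T2 = {DE}, so the common attributes are not a superkey of either fragment. The join is lossy.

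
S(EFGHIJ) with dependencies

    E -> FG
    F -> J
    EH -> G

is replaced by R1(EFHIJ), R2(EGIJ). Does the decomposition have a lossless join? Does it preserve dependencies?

Lossless test: (EIJ)⁺ = {EFGIJ}, which contains all of one fragment — lossless.
Dependency preservation: E → FG; EH → G are not contained in any single fragment, but the restricted closure of each left-hand side across the fragments still reaches the right-hand side; the remaining FDs each lie inside some fragment. All dependencies are preserved.

lossless and dependency-preserving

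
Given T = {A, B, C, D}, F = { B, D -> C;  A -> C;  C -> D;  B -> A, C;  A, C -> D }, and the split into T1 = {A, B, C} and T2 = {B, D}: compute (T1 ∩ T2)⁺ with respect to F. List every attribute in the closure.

A, B, C, D

T1 ∩ T2 = {B}.
B → A, C applies, adding A, C
A, C → D applies, adding D
Closure: {A, B, C, D}.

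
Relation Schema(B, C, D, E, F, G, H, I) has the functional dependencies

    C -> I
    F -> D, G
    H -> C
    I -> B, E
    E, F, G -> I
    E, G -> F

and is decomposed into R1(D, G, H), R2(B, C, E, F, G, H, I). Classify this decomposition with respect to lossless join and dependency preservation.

lossless but not dependency-preserving

Lossless test: (G, H)⁺ = {B, C, D, E, F, G, H, I}, which contains all of one fragment — lossless.
Dependency preservation: the restricted closure of {F} across the fragments never reaches {D, G}, so F → D, G cannot be enforced without a join — not preserved.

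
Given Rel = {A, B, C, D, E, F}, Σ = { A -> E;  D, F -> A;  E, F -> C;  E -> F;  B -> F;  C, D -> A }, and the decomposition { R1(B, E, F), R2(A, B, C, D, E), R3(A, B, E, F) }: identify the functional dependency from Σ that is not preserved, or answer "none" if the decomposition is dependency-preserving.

Check D, F → A: no single fragment contains all of {A, D, F}, and the restricted closure of {D, F} across the fragments never reaches {A}.
A → E is preserved.
E, F → C is preserved.
E → F is preserved.
B → F is preserved.
C, D → A is preserved.

D, F -> A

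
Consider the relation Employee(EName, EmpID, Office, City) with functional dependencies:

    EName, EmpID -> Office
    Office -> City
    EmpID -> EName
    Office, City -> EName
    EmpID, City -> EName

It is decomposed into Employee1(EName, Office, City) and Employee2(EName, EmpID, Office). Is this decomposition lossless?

Common attributes: Employee1 ∩ Employee2 = {EName, Office}.
Closure of {EName, Office}: Office → City applies, adding City. So (EName, Office)⁺ = {EName, Office, City}.
This closure contains every attribute of Employee1, so Employee1 ∩ Employee2 → Employee1. The join is lossless.

Yes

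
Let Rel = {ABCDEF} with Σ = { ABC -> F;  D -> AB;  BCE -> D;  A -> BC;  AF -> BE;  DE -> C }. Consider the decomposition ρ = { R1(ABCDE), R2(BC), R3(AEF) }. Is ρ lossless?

Chase test. Columns are ABCDEF; row i has aⱼ where attribute j ∈ Ri, else bᵢⱼ.
Initial tableau (one row per fragment):
  row 1: a1 a2 a3 a4 a5 b16
  row 2: b21 a2 a3 b24 b25 b26
  row 3: a1 b32 b33 b34 a5 a6
Rows 1 and 3 agree on A; apply A→BC and equate their BC entries.
Rows 1 and 3 agree on ABC; apply ABC→F and equate their F entries.
Rows 1 and 3 agree on BCE; apply BCE→D and equate their D entries.
Row 1 is now all distinguished symbols — the join is lossless.

Yes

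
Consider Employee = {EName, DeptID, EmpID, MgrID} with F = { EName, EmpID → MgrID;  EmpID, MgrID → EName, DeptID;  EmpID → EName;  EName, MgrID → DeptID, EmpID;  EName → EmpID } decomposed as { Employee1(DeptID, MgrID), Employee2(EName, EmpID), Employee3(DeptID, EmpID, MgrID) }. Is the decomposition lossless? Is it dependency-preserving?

lossless and dependency-preserving

Lossless test (chase): Rows 2 and 3 agree on EmpID; apply EmpID→EName and equate their EName entries. Rows 2 and 3 agree on EName, EmpID; apply EName, EmpID→MgrID and equate their MgrID entries. Rows 2 and 3 agree on EmpID, MgrID; apply EmpID, MgrID→EName, DeptID and equate their EName, DeptID entries. Row 2 is now all distinguished symbols — the join is lossless.
Dependency preservation: EName, EmpID → MgrID; EmpID, MgrID → EName, DeptID; EName, MgrID → DeptID, EmpID are not contained in any single fragment, but the restricted closure of each left-hand side across the fragments still reaches the right-hand side; the remaining FDs each lie inside some fragment. All dependencies are preserved.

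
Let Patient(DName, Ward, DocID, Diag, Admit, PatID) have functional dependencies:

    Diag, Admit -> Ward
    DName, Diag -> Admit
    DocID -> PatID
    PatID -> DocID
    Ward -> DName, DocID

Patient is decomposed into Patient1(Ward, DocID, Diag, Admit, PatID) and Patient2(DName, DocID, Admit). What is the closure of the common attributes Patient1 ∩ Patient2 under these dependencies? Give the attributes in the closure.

Patient1 ∩ Patient2 = {DocID, Admit}.
DocID → PatID applies, adding PatID
Closure: {DocID, Admit, PatID}.

DocID, Admit, PatID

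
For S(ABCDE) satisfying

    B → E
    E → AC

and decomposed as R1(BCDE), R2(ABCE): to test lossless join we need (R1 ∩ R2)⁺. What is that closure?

ABCE

R1 ∩ R2 = {BCE}.
E → AC applies, adding A
Closure: {ABCE}.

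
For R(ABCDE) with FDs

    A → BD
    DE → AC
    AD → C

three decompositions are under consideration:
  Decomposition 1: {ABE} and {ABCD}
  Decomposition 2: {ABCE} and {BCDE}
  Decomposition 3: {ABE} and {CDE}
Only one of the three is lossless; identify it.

Decomposition 1

Decomposition 1: common = {AB}, closure = {ABCD} → lossless.
Decomposition 2: common = {BCE}, closure = {BCE} → lossy.
Decomposition 3: common = {E}, closure = {E} → lossy.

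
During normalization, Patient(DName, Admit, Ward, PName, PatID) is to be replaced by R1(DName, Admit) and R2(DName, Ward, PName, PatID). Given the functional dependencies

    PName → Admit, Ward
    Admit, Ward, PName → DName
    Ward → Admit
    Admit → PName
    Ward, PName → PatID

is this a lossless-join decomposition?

Common attributes: R1 ∩ R2 = {DName}.
No dependency enlarges {DName}, so (DName)⁺ = {DName}.
The closure contains neither all of R1 = {DName, Admit} nor all of R2 = {DName, Ward, PName, PatID}, so the common attributes are not a superkey of either fragment. The join is lossy.

No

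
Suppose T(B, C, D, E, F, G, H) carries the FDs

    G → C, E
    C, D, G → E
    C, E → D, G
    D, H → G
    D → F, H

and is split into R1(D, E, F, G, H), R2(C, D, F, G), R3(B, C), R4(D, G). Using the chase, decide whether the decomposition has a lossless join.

No

Chase test. Columns are B, C, D, E, F, G, H; row i has aⱼ where attribute j ∈ Ri, else bᵢⱼ.
Initial tableau (one row per fragment):
  row 1: b11 b12 a3 a4 a5 a6 a7
  row 2: b21 a2 a3 b24 a5 a6 b27
  row 3: a1 a2 b33 b34 b35 b36 b37
  row 4: b41 b42 a3 b44 b45 a6 b47
Rows 1 and 2 agree on G; apply G→C, E and equate their C, E entries.
Rows 1 and 4 agree on G; apply G→C, E and equate their C, E entries.
Rows 1 and 2 agree on D; apply D→F, H and equate their F, H entries.
Rows 1 and 4 agree on D; apply D→F, H and equate their F, H entries.
No row becomes fully distinguished — the join is lossy.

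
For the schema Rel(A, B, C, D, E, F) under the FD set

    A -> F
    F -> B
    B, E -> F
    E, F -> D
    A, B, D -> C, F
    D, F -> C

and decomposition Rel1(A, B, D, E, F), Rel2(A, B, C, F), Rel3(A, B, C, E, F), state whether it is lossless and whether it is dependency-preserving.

Lossless test (chase): Rows 1 and 3 agree on E, F; apply E, F→D and equate their D entries. Rows 1 and 3 agree on A, B, D; apply A, B, D→C, F and equate their C, F entries. Row 1 is now all distinguished symbols — the join is lossless.
Dependency preservation: the restricted closure of {A, B, D} across the fragments never reaches {C, F}, so A, B, D → C, F cannot be enforced without a join — not preserved.

lossless but not dependency-preserving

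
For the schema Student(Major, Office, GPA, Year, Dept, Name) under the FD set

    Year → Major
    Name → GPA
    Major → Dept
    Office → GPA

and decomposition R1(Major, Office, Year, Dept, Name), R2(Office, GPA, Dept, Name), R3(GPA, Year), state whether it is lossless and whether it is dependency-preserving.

Lossless test (chase): Rows 1 and 3 agree on Year; apply Year→Major and equate their Major entries. Rows 1 and 2 agree on Name; apply Name→GPA and equate their GPA entries. Rows 1 and 3 agree on Major; apply Major→Dept and equate their Dept entries. Row 1 is now all distinguished symbols — the join is lossless.
Dependency preservation: every FD's attributes lie within a single fragment, so each can be enforced locally — preserved.

lossless and dependency-preserving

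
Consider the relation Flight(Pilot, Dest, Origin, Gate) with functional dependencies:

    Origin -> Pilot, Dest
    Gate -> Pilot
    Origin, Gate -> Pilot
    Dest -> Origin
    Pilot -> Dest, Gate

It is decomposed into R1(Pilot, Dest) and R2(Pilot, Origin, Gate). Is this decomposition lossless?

Yes

Common attributes: R1 ∩ R2 = {Pilot}.
Closure of {Pilot}: Pilot → Dest, Gate applies, adding Dest, Gate; Dest → Origin applies, adding Origin. So (Pilot)⁺ = {Pilot, Dest, Origin, Gate}.
This closure contains every attribute of R1, so R1 ∩ R2 → R1. The join is lossless.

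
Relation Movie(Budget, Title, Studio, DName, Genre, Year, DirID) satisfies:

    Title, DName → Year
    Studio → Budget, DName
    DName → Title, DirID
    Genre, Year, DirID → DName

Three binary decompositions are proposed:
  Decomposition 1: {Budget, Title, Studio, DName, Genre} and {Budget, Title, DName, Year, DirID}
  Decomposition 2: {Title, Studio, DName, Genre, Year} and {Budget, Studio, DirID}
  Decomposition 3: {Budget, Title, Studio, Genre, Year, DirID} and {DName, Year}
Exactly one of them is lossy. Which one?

Decomposition 3

Decomposition 1: common = {Budget, Title, DName}, closure = {Budget, Title, DName, Year, DirID} → lossless.
Decomposition 2: common = {Studio}, closure = {Budget, Title, Studio, DName, Year, DirID} → lossless.
Decomposition 3: common = {Year}, closure = {Year} → lossy.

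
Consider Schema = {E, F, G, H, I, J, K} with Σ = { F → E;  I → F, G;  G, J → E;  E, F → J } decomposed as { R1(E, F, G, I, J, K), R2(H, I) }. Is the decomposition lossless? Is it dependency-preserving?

lossy but dependency-preserving

Lossless test: (I)⁺ = {E, F, G, I, J}, which is a superkey of neither fragment — lossy.
Dependency preservation: every FD's attributes lie within a single fragment, so each can be enforced locally — preserved.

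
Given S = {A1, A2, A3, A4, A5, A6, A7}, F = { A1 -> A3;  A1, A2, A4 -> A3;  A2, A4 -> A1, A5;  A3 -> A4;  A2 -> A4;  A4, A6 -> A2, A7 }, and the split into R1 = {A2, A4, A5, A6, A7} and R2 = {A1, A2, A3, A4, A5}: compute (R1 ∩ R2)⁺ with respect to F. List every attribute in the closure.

A1, A2, A3, A4, A5

R1 ∩ R2 = {A2, A4, A5}.
A2, A4 → A1, A5 applies, adding A1
A1 → A3 applies, adding A3
Closure: {A1, A2, A3, A4, A5}.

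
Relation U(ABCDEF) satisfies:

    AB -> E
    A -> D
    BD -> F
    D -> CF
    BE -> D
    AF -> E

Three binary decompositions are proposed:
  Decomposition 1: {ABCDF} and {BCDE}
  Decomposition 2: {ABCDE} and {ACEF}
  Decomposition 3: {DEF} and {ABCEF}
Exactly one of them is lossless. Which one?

Decomposition 2

Decomposition 1: common = {BCD}, closure = {BCDF} → lossy.
Decomposition 2: common = {ACE}, closure = {ACDEF} → lossless.
Decomposition 3: common = {EF}, closure = {EF} → lossy.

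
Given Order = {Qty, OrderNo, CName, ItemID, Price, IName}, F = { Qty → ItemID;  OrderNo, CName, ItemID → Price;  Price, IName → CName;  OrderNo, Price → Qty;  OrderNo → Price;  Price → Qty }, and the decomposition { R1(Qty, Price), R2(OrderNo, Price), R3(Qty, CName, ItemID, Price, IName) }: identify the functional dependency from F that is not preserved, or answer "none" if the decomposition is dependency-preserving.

none

Qty → ItemID lies within R3.
OrderNo, CName, ItemID → Price: restricted closure across fragments reaches Price.
Price, IName → CName lies within R3.
OrderNo, Price → Qty: restricted closure across fragments reaches Qty.
OrderNo → Price lies within R2.
Price → Qty lies within R1.
Every dependency is enforceable on the fragments, so the decomposition is dependency-preserving.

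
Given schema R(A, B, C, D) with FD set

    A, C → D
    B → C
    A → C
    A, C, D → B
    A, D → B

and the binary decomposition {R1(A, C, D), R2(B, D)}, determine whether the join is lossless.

Common attributes: R1 ∩ R2 = {D}.
No dependency enlarges {D}, so (D)⁺ = {D}.
The closure contains neither all of R1 = {A, C, D} nor all of R2 = {B, D}, so the common attributes are not a superkey of either fragment. The join is lossy.

No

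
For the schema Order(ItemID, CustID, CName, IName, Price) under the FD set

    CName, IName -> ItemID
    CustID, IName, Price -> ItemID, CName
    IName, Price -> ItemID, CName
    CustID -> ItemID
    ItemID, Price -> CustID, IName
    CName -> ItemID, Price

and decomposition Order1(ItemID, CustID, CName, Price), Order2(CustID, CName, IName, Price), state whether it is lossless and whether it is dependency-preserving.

Lossless test: (CustID, CName, Price)⁺ = {ItemID, CustID, CName, IName, Price}, which contains all of one fragment — lossless.
Dependency preservation: CName, IName → ItemID; CustID, IName, Price → ItemID, CName; IName, Price → ItemID, CName; ItemID, Price → CustID, IName are not contained in any single fragment, but the restricted closure of each left-hand side across the fragments still reaches the right-hand side; the remaining FDs each lie inside some fragment. All dependencies are preserved.

lossless and dependency-preserving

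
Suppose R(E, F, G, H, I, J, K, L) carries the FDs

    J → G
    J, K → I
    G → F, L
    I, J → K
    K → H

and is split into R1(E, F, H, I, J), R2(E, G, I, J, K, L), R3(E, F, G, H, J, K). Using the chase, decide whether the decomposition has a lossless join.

Yes

Chase test. Columns are E, F, G, H, I, J, K, L; row i has aⱼ where attribute j ∈ Ri, else bᵢⱼ.
Initial tableau (one row per fragment):
  row 1: a1 a2 b13 a4 a5 a6 b17 b18
  row 2: a1 b22 a3 b24 a5 a6 a7 a8
  row 3: a1 a2 a3 a4 b35 a6 a7 b38
Rows 1 and 2 agree on J; apply J→G and equate their G entries.
Rows 2 and 3 agree on J, K; apply J, K→I and equate their I entries.
Rows 1 and 2 agree on G; apply G→F, L and equate their F, L entries.
Rows 1 and 3 agree on G; apply G→F, L and equate their F, L entries.
Rows 1 and 2 agree on I, J; apply I, J→K and equate their K entries.
Rows 1 and 2 agree on K; apply K→H and equate their H entries.
Row 1 is now all distinguished symbols — the join is lossless.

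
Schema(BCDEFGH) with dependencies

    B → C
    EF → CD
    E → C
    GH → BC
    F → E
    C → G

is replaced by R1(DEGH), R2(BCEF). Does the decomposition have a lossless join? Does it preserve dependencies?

Lossless test: (E)⁺ = {CEG}, which is a superkey of neither fragment — lossy.
Dependency preservation: the restricted closure of {EF} across the fragments never reaches {CD}, so EF → CD cannot be enforced without a join — not preserved.

lossy and not dependency-preserving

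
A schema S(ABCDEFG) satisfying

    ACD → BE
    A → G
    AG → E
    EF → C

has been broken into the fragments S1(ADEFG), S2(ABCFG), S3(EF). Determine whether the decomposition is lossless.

Chase test. Columns are ABCDEFG; row i has aⱼ where attribute j ∈ Si, else bᵢⱼ.
Initial tableau (one row per fragment):
  row 1: a1 b12 b13 a4 a5 a6 a7
  row 2: a1 a2 a3 b24 b25 a6 a7
  row 3: b31 b32 b33 b34 a5 a6 b37
Rows 1 and 2 agree on AG; apply AG→E and equate their E entries.
Rows 1 and 2 agree on EF; apply EF→C and equate their C entries.
Rows 1 and 3 agree on EF; apply EF→C and equate their C entries.
No row becomes fully distinguished — the join is lossy.

No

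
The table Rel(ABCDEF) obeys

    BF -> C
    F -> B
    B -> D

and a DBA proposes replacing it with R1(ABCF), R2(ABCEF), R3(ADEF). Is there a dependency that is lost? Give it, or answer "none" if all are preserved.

B -> D

Check B → D: no single fragment contains all of {BD}, and the restricted closure of {B} across the fragments never reaches {D}.
BF → C is preserved.
F → B is preserved.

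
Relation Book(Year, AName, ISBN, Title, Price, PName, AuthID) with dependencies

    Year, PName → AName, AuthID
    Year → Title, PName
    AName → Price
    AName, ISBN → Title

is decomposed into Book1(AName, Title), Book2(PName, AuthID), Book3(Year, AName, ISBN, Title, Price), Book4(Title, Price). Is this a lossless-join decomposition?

No

Chase test. Columns are Year, AName, ISBN, Title, Price, PName, AuthID; row i has aⱼ where attribute j ∈ Booki, else bᵢⱼ.
Initial tableau (one row per fragment):
  row 1: b11 a2 b13 a4 b15 b16 b17
  row 2: b21 b22 b23 b24 b25 a6 a7
  row 3: a1 a2 a3 a4 a5 b36 b37
  row 4: b41 b42 b43 a4 a5 b46 b47
Rows 1 and 3 agree on AName; apply AName→Price and equate their Price entries.
No row becomes fully distinguished — the join is lossy.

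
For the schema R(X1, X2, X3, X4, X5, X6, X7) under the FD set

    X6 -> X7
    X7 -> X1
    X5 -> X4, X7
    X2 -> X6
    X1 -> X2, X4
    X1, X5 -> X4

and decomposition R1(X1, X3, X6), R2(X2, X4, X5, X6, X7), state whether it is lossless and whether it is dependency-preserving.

Lossless test: (X6)⁺ = {X1, X2, X4, X6, X7}, which is a superkey of neither fragment — lossy.
Dependency preservation: X7 → X1; X1 → X2, X4; X1, X5 → X4 are not contained in any single fragment, but the restricted closure of each left-hand side across the fragments still reaches the right-hand side; the remaining FDs each lie inside some fragment. All dependencies are preserved.

lossy but dependency-preserving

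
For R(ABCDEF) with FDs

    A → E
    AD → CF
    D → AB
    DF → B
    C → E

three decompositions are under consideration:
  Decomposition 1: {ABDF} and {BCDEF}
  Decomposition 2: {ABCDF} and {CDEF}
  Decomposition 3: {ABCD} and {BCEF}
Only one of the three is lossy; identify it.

Decomposition 3

Decomposition 1: common = {BDF}, closure = {ABCDEF} → lossless.
Decomposition 2: common = {CDF}, closure = {ABCDEF} → lossless.
Decomposition 3: common = {BC}, closure = {BCE} → lossy.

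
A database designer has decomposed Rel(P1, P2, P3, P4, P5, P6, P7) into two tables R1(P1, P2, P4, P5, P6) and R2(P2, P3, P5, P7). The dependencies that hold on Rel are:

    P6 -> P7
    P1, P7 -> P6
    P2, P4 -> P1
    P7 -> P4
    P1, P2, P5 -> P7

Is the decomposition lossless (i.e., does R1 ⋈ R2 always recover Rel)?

No

Common attributes: R1 ∩ R2 = {P2, P5}.
No dependency enlarges {P2, P5}, so (P2, P5)⁺ = {P2, P5}.
The closure contains neither all of R1 = {P1, P2, P4, P5, P6} nor all of R2 = {P2, P3, P5, P7}, so the common attributes are not a superkey of either fragment. The join is lossy.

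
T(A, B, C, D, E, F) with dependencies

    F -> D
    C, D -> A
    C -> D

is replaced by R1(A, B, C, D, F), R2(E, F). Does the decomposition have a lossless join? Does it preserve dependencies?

Lossless test: (F)⁺ = {D, F}, which is a superkey of neither fragment — lossy.
Dependency preservation: every FD's attributes lie within a single fragment, so each can be enforced locally — preserved.

lossy but dependency-preserving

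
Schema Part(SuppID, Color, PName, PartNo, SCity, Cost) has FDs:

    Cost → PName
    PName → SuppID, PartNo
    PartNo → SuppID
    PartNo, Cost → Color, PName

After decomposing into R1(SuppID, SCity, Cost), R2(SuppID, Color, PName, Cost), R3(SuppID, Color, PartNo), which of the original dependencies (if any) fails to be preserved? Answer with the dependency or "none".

Check PName → SuppID, PartNo: no single fragment contains all of {SuppID, PName, PartNo}, and the restricted closure of {PName} across the fragments never reaches {SuppID, PartNo}.
Cost → PName is preserved.
PartNo → SuppID is preserved.
PartNo, Cost → Color, PName is preserved.

PName → SuppID, PartNo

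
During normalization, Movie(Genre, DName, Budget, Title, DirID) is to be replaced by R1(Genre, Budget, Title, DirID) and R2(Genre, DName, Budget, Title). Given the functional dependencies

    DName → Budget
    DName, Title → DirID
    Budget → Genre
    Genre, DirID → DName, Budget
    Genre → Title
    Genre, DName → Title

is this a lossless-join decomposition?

No

Common attributes: R1 ∩ R2 = {Genre, Budget, Title}.
No dependency enlarges {Genre, Budget, Title}, so (Genre, Budget, Title)⁺ = {Genre, Budget, Title}.
The closure contains neither all of R1 = {Genre, Budget, Title, DirID} nor all of R2 = {Genre, DName, Budget, Title}, so the common attributes are not a superkey of either fragment. The join is lossy.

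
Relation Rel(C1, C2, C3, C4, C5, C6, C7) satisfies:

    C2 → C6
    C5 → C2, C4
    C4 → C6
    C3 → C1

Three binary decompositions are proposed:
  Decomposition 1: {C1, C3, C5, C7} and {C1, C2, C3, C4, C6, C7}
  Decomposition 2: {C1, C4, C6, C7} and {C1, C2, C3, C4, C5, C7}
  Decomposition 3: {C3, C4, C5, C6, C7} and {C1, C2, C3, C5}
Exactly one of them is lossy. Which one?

Decomposition 1: common = {C1, C3, C7}, closure = {C1, C3, C7} → lossy.
Decomposition 2: common = {C1, C4, C7}, closure = {C1, C4, C6, C7} → lossless.
Decomposition 3: common = {C3, C5}, closure = {C1, C2, C3, C4, C5, C6} → lossless.

Decomposition 1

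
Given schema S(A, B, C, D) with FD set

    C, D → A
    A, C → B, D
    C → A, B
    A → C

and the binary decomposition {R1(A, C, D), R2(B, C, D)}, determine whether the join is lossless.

Yes

Common attributes: R1 ∩ R2 = {C, D}.
Closure of {C, D}: C, D → A applies, adding A; A, C → B, D applies, adding B. So (C, D)⁺ = {A, B, C, D}.
This closure contains every attribute of R1, so R1 ∩ R2 → R1. The join is lossless.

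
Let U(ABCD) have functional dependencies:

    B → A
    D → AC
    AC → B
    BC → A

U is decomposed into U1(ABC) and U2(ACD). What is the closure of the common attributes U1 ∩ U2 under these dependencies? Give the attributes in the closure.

U1 ∩ U2 = {AC}.
AC → B applies, adding B
Closure: {ABC}.

ABC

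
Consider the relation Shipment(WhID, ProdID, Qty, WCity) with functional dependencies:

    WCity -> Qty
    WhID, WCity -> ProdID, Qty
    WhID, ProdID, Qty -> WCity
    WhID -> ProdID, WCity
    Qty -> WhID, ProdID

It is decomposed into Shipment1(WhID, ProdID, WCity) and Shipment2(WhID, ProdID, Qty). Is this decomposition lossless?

Yes

Common attributes: Shipment1 ∩ Shipment2 = {WhID, ProdID}.
Closure of {WhID, ProdID}: WhID → ProdID, WCity applies, adding WCity; WCity → Qty applies, adding Qty. So (WhID, ProdID)⁺ = {WhID, ProdID, Qty, WCity}.
This closure contains every attribute of Shipment1, so Shipment1 ∩ Shipment2 → Shipment1. The join is lossless.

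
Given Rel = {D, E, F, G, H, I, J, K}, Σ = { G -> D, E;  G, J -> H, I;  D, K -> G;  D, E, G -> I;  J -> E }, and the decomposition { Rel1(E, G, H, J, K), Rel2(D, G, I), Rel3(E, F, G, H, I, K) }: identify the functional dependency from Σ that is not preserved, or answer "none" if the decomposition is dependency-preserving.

D, K -> G

Check D, K → G: no single fragment contains all of {D, G, K}, and the restricted closure of {D, K} across the fragments never reaches {G}.
G → D, E is preserved.
G, J → H, I is preserved.
D, E, G → I is preserved.
J → E is preserved.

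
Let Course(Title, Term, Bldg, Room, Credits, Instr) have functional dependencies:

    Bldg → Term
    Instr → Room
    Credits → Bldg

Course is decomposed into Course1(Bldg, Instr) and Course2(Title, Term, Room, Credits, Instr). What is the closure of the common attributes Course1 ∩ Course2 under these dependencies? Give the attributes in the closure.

Room, Instr

Course1 ∩ Course2 = {Instr}.
Instr → Room applies, adding Room
Closure: {Room, Instr}.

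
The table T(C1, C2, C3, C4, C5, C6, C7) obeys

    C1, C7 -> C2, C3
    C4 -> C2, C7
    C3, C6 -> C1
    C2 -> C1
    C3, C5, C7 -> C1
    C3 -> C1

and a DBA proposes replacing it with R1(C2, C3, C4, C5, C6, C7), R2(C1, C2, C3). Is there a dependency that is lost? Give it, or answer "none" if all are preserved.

Check C1, C7 → C2, C3: no single fragment contains all of {C1, C2, C3, C7}, and the restricted closure of {C1, C7} across the fragments never reaches {C2, C3}.
C4 → C2, C7 is preserved.
C3, C6 → C1 is preserved.
C2 → C1 is preserved.
C3, C5, C7 → C1 is preserved.
C3 → C1 is preserved.

C1, C7 -> C2, C3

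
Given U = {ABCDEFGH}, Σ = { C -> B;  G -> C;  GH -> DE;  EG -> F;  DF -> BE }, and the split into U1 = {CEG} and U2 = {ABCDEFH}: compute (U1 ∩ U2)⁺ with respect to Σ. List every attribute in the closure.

U1 ∩ U2 = {CE}.
C → B applies, adding B
Closure: {BCE}.

BCE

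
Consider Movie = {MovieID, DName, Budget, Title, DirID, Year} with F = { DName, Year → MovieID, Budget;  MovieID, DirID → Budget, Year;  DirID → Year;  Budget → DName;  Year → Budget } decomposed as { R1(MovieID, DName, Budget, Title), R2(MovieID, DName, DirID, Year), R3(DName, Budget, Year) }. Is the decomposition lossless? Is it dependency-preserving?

Lossless test (chase): Rows 2 and 3 agree on DName, Year; apply DName, Year→MovieID, Budget and equate their MovieID, Budget entries. No row becomes fully distinguished — the join is lossy.
Dependency preservation: DName, Year → MovieID, Budget; MovieID, DirID → Budget, Year are not contained in any single fragment, but the restricted closure of each left-hand side across the fragments still reaches the right-hand side; the remaining FDs each lie inside some fragment. All dependencies are preserved.

lossy but dependency-preserving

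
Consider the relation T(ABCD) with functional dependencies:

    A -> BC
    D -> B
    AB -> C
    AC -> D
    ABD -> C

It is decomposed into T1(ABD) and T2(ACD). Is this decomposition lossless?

Yes

Common attributes: T1 ∩ T2 = {AD}.
Closure of {AD}: A → BC applies, adding BC. So (AD)⁺ = {ABCD}.
This closure contains every attribute of T1, so T1 ∩ T2 → T1. The join is lossless.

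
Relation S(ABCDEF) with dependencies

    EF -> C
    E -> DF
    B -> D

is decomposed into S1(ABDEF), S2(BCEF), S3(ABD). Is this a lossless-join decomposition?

Yes

Chase test. Columns are ABCDEF; row i has aⱼ where attribute j ∈ Si, else bᵢⱼ.
Initial tableau (one row per fragment):
  row 1: a1 a2 b13 a4 a5 a6
  row 2: b21 a2 a3 b24 a5 a6
  row 3: a1 a2 b33 a4 b35 b36
Rows 1 and 2 agree on EF; apply EF→C and equate their C entries.
Rows 1 and 2 agree on E; apply E→DF and equate their DF entries.
Row 1 is now all distinguished symbols — the join is lossless.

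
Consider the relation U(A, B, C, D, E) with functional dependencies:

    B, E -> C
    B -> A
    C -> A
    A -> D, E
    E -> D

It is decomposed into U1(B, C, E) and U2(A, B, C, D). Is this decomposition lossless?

Yes

Common attributes: U1 ∩ U2 = {B, C}.
Closure of {B, C}: B → A applies, adding A; A → D, E applies, adding D, E. So (B, C)⁺ = {A, B, C, D, E}.
This closure contains every attribute of U1, so U1 ∩ U2 → U1. The join is lossless.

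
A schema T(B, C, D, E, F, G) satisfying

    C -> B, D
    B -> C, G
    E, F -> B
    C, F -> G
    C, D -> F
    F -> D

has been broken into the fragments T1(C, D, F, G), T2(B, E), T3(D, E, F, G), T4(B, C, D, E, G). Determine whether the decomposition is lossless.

Chase test. Columns are B, C, D, E, F, G; row i has aⱼ where attribute j ∈ Ti, else bᵢⱼ.
Initial tableau (one row per fragment):
  row 1: b11 a2 a3 b14 a5 a6
  row 2: a1 b22 b23 a4 b25 b26
  row 3: b31 b32 a3 a4 a5 a6
  row 4: a1 a2 a3 a4 b45 a6
Rows 1 and 4 agree on C; apply C→B, D and equate their B, D entries.
Rows 1 and 2 agree on B; apply B→C, G and equate their C, G entries.
Rows 1 and 4 agree on C, D; apply C, D→F and equate their F entries.
Rows 1 and 2 agree on C; apply C→B, D and equate their B, D entries.
Rows 3 and 4 agree on E, F; apply E, F→B and equate their B entries.
Rows 1 and 2 agree on C, D; apply C, D→F and equate their F entries.
Rows 1 and 3 agree on B; apply B→C, G and equate their C, G entries.
Row 2 is now all distinguished symbols — the join is lossless.

Yes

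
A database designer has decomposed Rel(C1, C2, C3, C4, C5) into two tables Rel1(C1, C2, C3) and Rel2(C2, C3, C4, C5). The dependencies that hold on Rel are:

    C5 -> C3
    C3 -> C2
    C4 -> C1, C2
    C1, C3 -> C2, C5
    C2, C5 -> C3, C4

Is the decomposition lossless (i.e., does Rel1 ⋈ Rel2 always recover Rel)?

Common attributes: Rel1 ∩ Rel2 = {C2, C3}.
No dependency enlarges {C2, C3}, so (C2, C3)⁺ = {C2, C3}.
The closure contains neither all of Rel1 = {C1, C2, C3} nor all of Rel2 = {C2, C3, C4, C5}, so the common attributes are not a superkey of either fragment. The join is lossy.

No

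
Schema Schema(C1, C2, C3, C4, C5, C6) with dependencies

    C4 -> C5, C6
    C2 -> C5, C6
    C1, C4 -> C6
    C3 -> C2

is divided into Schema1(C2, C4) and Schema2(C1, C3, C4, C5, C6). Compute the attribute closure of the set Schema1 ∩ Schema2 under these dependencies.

C4, C5, C6

Schema1 ∩ Schema2 = {C4}.
C4 → C5, C6 applies, adding C5, C6
Closure: {C4, C5, C6}.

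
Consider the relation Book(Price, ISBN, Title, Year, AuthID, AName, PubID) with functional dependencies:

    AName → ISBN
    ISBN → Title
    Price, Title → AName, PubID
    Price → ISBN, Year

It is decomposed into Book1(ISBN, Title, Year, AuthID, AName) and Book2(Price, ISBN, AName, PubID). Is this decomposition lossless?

Common attributes: Book1 ∩ Book2 = {ISBN, AName}.
Closure of {ISBN, AName}: ISBN → Title applies, adding Title. So (ISBN, AName)⁺ = {ISBN, Title, AName}.
The closure contains neither all of Book1 = {ISBN, Title, Year, AuthID, AName} nor all of Book2 = {Price, ISBN, AName, PubID}, so the common attributes are not a superkey of either fragment. The join is lossy.

No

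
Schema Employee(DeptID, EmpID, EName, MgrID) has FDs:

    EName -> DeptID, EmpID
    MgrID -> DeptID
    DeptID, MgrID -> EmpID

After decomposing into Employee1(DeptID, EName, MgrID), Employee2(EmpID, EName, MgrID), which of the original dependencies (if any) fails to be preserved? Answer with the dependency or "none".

EName → DeptID, EmpID: restricted closure across fragments reaches DeptID, EmpID.
MgrID → DeptID lies within Employee1.
DeptID, MgrID → EmpID: restricted closure across fragments reaches EmpID.
Every dependency is enforceable on the fragments, so the decomposition is dependency-preserving.

none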